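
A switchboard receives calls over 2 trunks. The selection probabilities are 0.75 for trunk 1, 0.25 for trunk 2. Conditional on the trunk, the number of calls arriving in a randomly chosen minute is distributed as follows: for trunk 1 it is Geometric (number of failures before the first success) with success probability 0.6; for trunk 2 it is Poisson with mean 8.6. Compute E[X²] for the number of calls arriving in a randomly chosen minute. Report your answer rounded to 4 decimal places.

21.8067

For each component E[X²] = Var + (mean)², giving 1: 1.55556; 2: 82.56.
Overall E[X²] = 0.75·1.55556 + 0.25·82.56 = 21.8067.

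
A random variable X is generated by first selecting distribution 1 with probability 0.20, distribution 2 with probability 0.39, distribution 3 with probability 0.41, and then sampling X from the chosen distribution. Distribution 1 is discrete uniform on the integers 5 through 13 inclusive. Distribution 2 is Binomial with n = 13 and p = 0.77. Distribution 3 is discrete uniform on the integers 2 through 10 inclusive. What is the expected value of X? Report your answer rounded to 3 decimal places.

Component means — 1: 9; 2: 10.01; 3: 6.
E[X] = 0.2·9 + 0.39·10.01 + 0.41·6 = 8.1639.

8.164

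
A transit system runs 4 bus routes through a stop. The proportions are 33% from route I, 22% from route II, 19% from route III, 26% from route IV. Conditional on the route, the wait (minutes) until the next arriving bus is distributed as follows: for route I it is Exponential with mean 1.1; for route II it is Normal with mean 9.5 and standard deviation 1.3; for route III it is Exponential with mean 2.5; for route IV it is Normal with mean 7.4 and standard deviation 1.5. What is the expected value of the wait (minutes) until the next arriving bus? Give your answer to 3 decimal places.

4.852

Component means — I: 1.1; II: 9.5; III: 2.5; IV: 7.4.
E[X] = 0.33·1.1 + 0.22·9.5 + 0.19·2.5 + 0.26·7.4 = 4.852.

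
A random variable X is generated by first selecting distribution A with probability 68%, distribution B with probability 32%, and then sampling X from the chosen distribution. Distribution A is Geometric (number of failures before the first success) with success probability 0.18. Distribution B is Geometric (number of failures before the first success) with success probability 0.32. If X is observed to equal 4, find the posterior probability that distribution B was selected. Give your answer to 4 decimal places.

Likelihoods P(X=4 | ·): A: 0.0813819; B: 0.0684204.
Posterior ∝ prior × likelihood. Numerator for B: 0.32·0.0684204 = 0.0218945.
Normalizing constant: 0.68·0.0813819 + 0.32·0.0684204 = 0.0772342.
P(B | observation) = 0.0218945 / 0.0772342 = 0.283482.

0.2835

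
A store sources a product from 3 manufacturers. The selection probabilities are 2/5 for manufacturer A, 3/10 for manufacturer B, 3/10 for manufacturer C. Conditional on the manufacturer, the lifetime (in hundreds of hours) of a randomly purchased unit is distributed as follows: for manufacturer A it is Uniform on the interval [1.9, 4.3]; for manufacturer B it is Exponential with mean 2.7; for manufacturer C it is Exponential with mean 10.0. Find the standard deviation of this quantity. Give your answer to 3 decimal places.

6.550

Per component, A: μ=3.1, E[X²]=10.09; B: μ=2.7, E[X²]=14.58; C: μ=10, E[X²]=200.
E[X] = 0.4·3.1 + 0.3·2.7 + 0.3·10 = 5.05.
E[X²] = 0.4·10.09 + 0.3·14.58 + 0.3·200 = 68.41.
Var(X) = E[X²] − (E[X])² = 68.41 − 25.5025 = 42.9075.
SD(X) = √42.9075 = 6.55038.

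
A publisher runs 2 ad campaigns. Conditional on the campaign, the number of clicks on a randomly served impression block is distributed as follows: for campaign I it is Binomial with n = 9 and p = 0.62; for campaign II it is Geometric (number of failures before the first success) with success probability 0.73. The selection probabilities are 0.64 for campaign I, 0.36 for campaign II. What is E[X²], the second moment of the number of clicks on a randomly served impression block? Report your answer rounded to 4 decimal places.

For each component E[X²] = Var + (mean)², giving I: 33.2568; II: 0.64346.
Overall E[X²] = 0.64·33.2568 + 0.36·0.64346 = 21.516.

21.5160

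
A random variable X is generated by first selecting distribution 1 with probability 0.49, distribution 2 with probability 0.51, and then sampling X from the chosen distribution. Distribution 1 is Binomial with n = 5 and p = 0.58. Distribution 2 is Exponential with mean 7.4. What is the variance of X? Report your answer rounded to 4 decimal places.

Per component, 1: μ=2.9, E[X²]=9.628; 2: μ=7.4, E[X²]=109.52.
E[X] = 0.49·2.9 + 0.51·7.4 = 5.195.
E[X²] = 0.49·9.628 + 0.51·109.52 = 60.5729.
Var(X) = E[X²] − (E[X])² = 60.5729 − 26.988 = 33.5849.

33.5849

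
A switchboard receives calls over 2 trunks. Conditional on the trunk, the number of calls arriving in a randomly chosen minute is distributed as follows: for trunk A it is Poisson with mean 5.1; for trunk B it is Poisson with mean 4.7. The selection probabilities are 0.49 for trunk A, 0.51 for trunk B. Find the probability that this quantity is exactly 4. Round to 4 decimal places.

0.1785

Conditional on each trunk, P(X = 4): A: 0.171857; B: 0.184925.
By total probability, P(X = 4) = 0.49·0.171857 + 0.51·0.184925 = 0.178522.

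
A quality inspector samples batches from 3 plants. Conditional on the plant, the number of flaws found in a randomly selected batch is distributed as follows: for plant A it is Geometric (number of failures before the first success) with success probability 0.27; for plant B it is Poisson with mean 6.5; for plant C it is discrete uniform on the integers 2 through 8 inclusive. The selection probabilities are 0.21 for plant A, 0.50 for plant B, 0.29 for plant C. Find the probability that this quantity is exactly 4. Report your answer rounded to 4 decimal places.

0.1134

Conditional on each plant, P(X = 4): A: 0.0766753; B: 0.111822; C: 0.142857.
By total probability, P(X = 4) = 0.21·0.0766753 + 0.5·0.111822 + 0.29·0.142857 = 0.113441.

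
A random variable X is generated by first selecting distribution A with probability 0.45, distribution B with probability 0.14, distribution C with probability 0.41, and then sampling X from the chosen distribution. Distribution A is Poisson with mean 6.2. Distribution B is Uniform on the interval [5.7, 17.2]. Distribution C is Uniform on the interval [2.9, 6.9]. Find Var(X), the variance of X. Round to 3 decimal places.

9.390

Per component, A: μ=6.2, E[X²]=44.64; B: μ=11.45, E[X²]=142.123; C: μ=4.9, E[X²]=25.3433.
E[X] = 0.45·6.2 + 0.14·11.45 + 0.41·4.9 = 6.402.
E[X²] = 0.45·44.64 + 0.14·142.123 + 0.41·25.3433 = 50.376.
Var(X) = E[X²] − (E[X])² = 50.376 − 40.9856 = 9.39043.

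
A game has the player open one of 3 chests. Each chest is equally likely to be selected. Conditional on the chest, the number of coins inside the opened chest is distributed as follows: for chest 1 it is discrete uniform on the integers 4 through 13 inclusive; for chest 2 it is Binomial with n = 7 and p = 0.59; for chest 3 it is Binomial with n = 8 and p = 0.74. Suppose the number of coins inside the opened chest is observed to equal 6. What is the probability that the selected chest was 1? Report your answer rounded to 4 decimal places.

Likelihoods P(X=6 | ·): 1: 0.1; 2: 0.121058; 3: 0.31081.
Posterior ∝ prior × likelihood. Numerator for 1: 0.333333·0.1 = 0.0333333.
Normalizing constant: 0.333333·0.1 + 0.333333·0.121058 + 0.333333·0.31081 = 0.177289.
P(1 | observation) = 0.0333333 / 0.177289 = 0.188017.

0.1880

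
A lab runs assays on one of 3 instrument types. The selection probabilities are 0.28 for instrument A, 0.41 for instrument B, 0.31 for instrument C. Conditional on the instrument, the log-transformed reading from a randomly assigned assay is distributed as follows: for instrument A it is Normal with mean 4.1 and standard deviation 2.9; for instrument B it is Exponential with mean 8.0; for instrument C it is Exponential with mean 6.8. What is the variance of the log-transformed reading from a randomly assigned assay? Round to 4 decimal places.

Per component, A: μ=4.1, E[X²]=25.22; B: μ=8, E[X²]=128; C: μ=6.8, E[X²]=92.48.
E[X] = 0.28·4.1 + 0.41·8 + 0.31·6.8 = 6.536.
E[X²] = 0.28·25.22 + 0.41·128 + 0.31·92.48 = 88.2104.
Var(X) = E[X²] − (E[X])² = 88.2104 − 42.7193 = 45.4911.

45.4911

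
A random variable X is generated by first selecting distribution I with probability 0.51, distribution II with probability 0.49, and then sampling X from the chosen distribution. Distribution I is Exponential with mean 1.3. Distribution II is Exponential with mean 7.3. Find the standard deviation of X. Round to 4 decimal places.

Per component, I: μ=1.3, E[X²]=3.38; II: μ=7.3, E[X²]=106.58.
E[X] = 0.51·1.3 + 0.49·7.3 = 4.24.
E[X²] = 0.51·3.38 + 0.49·106.58 = 53.948.
Var(X) = E[X²] − (E[X])² = 53.948 − 17.9776 = 35.9704.
SD(X) = √35.9704 = 5.99753.

5.9975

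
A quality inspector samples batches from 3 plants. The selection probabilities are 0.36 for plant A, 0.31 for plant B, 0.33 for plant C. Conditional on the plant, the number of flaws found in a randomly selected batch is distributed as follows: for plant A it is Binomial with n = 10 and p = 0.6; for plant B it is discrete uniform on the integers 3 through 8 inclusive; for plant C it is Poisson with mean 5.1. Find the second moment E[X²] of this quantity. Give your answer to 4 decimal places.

34.3720

For each component E[X²] = Var + (mean)², giving A: 38.4; B: 33.1667; C: 31.11.
Overall E[X²] = 0.36·38.4 + 0.31·33.1667 + 0.33·31.11 = 34.372.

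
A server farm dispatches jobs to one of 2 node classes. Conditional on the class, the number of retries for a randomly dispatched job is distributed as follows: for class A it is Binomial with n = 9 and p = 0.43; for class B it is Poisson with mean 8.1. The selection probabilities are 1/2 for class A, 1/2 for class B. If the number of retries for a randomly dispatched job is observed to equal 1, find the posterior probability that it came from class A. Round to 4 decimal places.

Likelihoods P(X=1 | ·): A: 0.0431231; B: 0.00245867.
Posterior ∝ prior × likelihood. Numerator for A: 0.5·0.0431231 = 0.0215615.
Normalizing constant: 0.5·0.0431231 + 0.5·0.00245867 = 0.0227909.
P(A | observation) = 0.0215615 / 0.0227909 = 0.94606.

0.9461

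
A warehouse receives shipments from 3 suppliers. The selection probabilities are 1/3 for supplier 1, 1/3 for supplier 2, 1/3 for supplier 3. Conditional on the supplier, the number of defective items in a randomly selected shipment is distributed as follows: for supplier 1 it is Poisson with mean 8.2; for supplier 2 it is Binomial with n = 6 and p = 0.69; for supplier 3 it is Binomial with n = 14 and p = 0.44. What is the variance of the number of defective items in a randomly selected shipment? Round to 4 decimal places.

7.0583

Per component, 1: μ=8.2, E[X²]=75.44; 2: μ=4.14, E[X²]=18.423; 3: μ=6.16, E[X²]=41.3952.
E[X] = 0.333333·8.2 + 0.333333·4.14 + 0.333333·6.16 = 6.16667.
E[X²] = 0.333333·75.44 + 0.333333·18.423 + 0.333333·41.3952 = 45.0861.
Var(X) = E[X²] − (E[X])² = 45.0861 − 38.0278 = 7.05829.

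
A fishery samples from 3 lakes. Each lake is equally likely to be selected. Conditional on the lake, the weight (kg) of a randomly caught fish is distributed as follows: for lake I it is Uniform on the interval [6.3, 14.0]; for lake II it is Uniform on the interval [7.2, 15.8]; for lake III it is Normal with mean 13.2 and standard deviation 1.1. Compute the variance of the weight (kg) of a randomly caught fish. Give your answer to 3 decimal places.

Per component, I: μ=10.15, E[X²]=107.963; II: μ=11.5, E[X²]=138.413; III: μ=13.2, E[X²]=175.45.
E[X] = 0.333333·10.15 + 0.333333·11.5 + 0.333333·13.2 = 11.6167.
E[X²] = 0.333333·107.963 + 0.333333·138.413 + 0.333333·175.45 = 140.609.
Var(X) = E[X²] − (E[X])² = 140.609 − 134.947 = 5.66194.

5.662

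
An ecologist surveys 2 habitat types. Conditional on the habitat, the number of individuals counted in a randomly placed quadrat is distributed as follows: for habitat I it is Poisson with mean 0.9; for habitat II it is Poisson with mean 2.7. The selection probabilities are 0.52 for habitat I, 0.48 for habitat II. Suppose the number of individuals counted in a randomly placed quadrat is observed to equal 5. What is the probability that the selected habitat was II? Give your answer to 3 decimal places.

Likelihoods P(X=5 | ·): I: 0.00200063; II: 0.0803605.
Posterior ∝ prior × likelihood. Numerator for II: 0.48·0.0803605 = 0.038573.
Normalizing constant: 0.52·0.00200063 + 0.48·0.0803605 = 0.0396134.
P(II | observation) = 0.038573 / 0.0396134 = 0.973738.

0.974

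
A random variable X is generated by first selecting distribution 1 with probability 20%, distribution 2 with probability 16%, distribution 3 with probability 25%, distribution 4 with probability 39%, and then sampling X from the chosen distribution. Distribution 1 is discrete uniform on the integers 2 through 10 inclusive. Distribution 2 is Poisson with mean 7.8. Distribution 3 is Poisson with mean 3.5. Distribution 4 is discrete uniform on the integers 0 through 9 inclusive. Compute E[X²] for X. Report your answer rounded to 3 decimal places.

For each component E[X²] = Var + (mean)², giving 1: 42.6667; 2: 68.64; 3: 15.75; 4: 28.5.
Overall E[X²] = 0.2·42.6667 + 0.16·68.64 + 0.25·15.75 + 0.39·28.5 = 34.5682.

34.568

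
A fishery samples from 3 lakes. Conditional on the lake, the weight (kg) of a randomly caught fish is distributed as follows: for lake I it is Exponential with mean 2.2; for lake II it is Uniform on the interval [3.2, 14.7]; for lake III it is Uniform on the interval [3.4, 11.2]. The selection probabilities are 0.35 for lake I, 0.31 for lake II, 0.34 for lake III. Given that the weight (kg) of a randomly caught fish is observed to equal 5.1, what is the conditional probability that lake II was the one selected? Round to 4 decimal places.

Likelihoods f(5.1 | ·): I: 0.0447511; II: 0.0869565; III: 0.128205.
Posterior ∝ prior × likelihood. Numerator for II: 0.31·0.0869565 = 0.0269565.
Normalizing constant: 0.35·0.0447511 + 0.31·0.0869565 + 0.34·0.128205 = 0.0862092.
P(II | observation) = 0.0269565 / 0.0862092 = 0.312687.

0.3127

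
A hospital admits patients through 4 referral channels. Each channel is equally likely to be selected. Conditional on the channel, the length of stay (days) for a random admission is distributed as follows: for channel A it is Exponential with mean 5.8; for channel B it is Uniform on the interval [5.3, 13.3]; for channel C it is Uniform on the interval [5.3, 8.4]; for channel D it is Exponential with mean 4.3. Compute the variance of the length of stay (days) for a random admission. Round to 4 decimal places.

17.8853

Per component, A: μ=5.8, E[X²]=67.28; B: μ=9.3, E[X²]=91.8233; C: μ=6.85, E[X²]=47.7233; D: μ=4.3, E[X²]=36.98.
E[X] = 0.25·5.8 + 0.25·9.3 + 0.25·6.85 + 0.25·4.3 = 6.5625.
E[X²] = 0.25·67.28 + 0.25·91.8233 + 0.25·47.7233 + 0.25·36.98 = 60.9517.
Var(X) = E[X²] − (E[X])² = 60.9517 − 43.0664 = 17.8853.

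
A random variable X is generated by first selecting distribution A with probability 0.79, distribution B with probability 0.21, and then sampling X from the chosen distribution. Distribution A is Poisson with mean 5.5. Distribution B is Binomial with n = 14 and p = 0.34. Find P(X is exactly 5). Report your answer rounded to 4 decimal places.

Conditional on each component, P(X = 5): A: 0.171401; B: 0.216149.
By total probability, P(X = 5) = 0.79·0.171401 + 0.21·0.216149 = 0.180798.

0.1808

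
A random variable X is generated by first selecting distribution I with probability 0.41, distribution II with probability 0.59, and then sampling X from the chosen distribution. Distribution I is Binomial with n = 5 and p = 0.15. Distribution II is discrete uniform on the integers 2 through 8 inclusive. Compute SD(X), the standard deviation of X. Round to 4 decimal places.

Per component, I: μ=0.75, E[X²]=1.2; II: μ=5, E[X²]=29.
E[X] = 0.41·0.75 + 0.59·5 = 3.2575.
E[X²] = 0.41·1.2 + 0.59·29 = 17.602.
Var(X) = E[X²] − (E[X])² = 17.602 − 10.6113 = 6.99069.
SD(X) = √6.99069 = 2.64399.

2.6440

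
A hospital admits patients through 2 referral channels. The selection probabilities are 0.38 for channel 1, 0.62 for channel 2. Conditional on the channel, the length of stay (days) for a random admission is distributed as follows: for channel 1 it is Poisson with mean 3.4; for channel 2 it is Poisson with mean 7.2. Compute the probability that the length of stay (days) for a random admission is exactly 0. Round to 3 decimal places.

Conditional on each channel, P(X = 0): 1: 0.0333733; 2: 0.000746586.
By total probability, P(X = 0) = 0.38·0.0333733 + 0.62·0.000746586 = 0.0131447.

0.013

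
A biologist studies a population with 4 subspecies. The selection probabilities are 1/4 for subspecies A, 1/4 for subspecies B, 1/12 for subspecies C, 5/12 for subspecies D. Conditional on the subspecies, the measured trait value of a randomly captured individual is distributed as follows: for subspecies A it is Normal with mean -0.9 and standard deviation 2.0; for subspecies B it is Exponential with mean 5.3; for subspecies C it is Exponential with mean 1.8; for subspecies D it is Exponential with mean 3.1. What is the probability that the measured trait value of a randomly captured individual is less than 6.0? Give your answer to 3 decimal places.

0.856

Conditional on each subspecies, P(X < 6.0): A: 0.99972; B: 0.677636; C: 0.964326; D: 0.855646.
By total probability, P(X < 6.0) = 0.25·0.99972 + 0.25·0.677636 + 0.0833333·0.964326 + 0.416667·0.855646 = 0.856219.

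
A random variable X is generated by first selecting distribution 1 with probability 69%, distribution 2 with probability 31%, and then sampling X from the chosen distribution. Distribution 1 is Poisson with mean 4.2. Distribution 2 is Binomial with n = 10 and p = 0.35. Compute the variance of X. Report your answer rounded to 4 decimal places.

3.7081

Per component, 1: μ=4.2, E[X²]=21.84; 2: μ=3.5, E[X²]=14.525.
E[X] = 0.69·4.2 + 0.31·3.5 = 3.983.
E[X²] = 0.69·21.84 + 0.31·14.525 = 19.5724.
Var(X) = E[X²] − (E[X])² = 19.5724 − 15.8643 = 3.70806.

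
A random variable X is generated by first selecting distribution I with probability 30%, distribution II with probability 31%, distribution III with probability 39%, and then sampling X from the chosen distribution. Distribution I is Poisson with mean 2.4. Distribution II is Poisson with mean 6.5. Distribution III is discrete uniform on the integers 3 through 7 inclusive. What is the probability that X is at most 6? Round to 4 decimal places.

0.7717

Conditional on each component, P(X ≤ 6): I: 0.988406; II: 0.526524; III: 0.8.
By total probability, P(X ≤ 6) = 0.3·0.988406 + 0.31·0.526524 + 0.39·0.8 = 0.771744.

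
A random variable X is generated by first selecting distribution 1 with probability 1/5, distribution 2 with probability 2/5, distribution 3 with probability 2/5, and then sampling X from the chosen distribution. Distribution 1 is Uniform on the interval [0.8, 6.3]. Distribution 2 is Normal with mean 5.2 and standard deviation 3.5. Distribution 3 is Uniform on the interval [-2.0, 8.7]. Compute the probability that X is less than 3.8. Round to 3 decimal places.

0.464

Conditional on each component, P(X < 3.8): 1: 0.545455; 2: 0.344578; 3: 0.542056.
By total probability, P(X < 3.8) = 0.2·0.545455 + 0.4·0.344578 + 0.4·0.542056 = 0.463745.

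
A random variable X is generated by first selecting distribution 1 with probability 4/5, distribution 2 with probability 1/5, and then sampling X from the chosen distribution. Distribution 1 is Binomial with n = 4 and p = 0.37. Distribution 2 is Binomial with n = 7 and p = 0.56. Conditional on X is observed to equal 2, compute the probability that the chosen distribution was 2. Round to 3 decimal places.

0.077

Likelihoods P(X=2 | ·): 1: 0.326014; 2: 0.108607.
Posterior ∝ prior × likelihood. Numerator for 2: 0.2·0.108607 = 0.0217214.
Normalizing constant: 0.8·0.326014 + 0.2·0.108607 = 0.282532.
P(2 | observation) = 0.0217214 / 0.282532 = 0.0768813.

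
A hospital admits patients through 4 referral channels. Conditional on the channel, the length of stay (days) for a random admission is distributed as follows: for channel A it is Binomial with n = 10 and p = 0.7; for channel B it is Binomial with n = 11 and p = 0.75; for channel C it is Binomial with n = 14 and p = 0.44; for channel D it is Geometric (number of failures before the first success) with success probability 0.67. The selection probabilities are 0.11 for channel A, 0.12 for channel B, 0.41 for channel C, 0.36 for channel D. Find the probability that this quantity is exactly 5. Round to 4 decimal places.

Conditional on each channel, P(X = 5): A: 0.102919; B: 0.0267663; C: 0.178821; D: 0.00262207.
By total probability, P(X = 5) = 0.11·0.102919 + 0.12·0.0267663 + 0.41·0.178821 + 0.36·0.00262207 = 0.0887938.

0.0888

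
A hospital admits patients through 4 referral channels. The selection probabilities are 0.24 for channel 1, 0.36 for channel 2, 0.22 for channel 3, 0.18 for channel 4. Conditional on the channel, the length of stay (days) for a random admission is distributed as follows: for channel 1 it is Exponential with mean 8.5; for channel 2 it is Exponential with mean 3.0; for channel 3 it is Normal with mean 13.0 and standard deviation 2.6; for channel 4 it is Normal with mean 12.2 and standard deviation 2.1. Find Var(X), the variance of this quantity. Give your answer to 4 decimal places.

40.5652

Per component, 1: μ=8.5, E[X²]=144.5; 2: μ=3, E[X²]=18; 3: μ=13, E[X²]=175.76; 4: μ=12.2, E[X²]=153.25.
E[X] = 0.24·8.5 + 0.36·3 + 0.22·13 + 0.18·12.2 = 8.176.
E[X²] = 0.24·144.5 + 0.36·18 + 0.22·175.76 + 0.18·153.25 = 107.412.
Var(X) = E[X²] − (E[X])² = 107.412 − 66.847 = 40.5652.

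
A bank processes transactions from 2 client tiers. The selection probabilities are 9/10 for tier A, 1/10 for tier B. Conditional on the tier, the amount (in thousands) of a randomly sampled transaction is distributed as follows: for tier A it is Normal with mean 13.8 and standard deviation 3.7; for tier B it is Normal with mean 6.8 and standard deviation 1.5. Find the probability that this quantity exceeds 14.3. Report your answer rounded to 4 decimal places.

0.4016

Conditional on each tier, P(X > 14.3): A: 0.446253; B: 2.86652e-07.
By total probability, P(X > 14.3) = 0.9·0.446253 + 0.1·2.86652e-07 = 0.401627.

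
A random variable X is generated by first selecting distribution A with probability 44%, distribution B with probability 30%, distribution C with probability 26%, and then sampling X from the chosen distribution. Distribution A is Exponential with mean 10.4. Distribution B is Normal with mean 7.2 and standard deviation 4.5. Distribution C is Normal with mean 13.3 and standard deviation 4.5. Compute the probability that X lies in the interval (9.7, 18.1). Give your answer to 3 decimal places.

Conditional on each component, P(9.7 < X < 18.1): A: 0.21804; B: 0.281544; C: 0.645083.
By total probability, P(9.7 < X < 18.1) = 0.44·0.21804 + 0.3·0.281544 + 0.26·0.645083 = 0.348123.

0.348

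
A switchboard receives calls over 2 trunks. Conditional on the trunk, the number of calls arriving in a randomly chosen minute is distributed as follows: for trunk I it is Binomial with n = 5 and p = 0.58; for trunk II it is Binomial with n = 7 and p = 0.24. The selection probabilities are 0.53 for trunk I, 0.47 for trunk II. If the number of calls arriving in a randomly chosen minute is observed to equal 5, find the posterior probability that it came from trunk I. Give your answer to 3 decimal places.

0.885

Likelihoods P(X=5 | ·): I: 0.0656357; II: 0.00965834.
Posterior ∝ prior × likelihood. Numerator for I: 0.53·0.0656357 = 0.0347869.
Normalizing constant: 0.53·0.0656357 + 0.47·0.00965834 = 0.0393263.
P(I | observation) = 0.0347869 / 0.0393263 = 0.88457.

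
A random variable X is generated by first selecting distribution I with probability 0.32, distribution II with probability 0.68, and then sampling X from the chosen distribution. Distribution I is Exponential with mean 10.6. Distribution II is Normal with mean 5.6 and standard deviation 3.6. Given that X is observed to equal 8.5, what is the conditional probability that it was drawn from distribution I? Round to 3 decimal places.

0.199

Likelihoods f(8.5 | ·): I: 0.0423096; II: 0.0801118.
Posterior ∝ prior × likelihood. Numerator for I: 0.32·0.0423096 = 0.0135391.
Normalizing constant: 0.32·0.0423096 + 0.68·0.0801118 = 0.0680151.
P(I | observation) = 0.0135391 / 0.0680151 = 0.19906.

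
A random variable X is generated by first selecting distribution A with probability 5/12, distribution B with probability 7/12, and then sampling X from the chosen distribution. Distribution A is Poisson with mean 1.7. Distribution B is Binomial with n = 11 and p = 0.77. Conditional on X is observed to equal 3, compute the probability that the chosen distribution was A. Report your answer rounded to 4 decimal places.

0.9945

Likelihoods P(X=3 | ·): A: 0.149587; B: 0.000589901.
Posterior ∝ prior × likelihood. Numerator for A: 0.416667·0.149587 = 0.0623281.
Normalizing constant: 0.416667·0.149587 + 0.583333·0.000589901 = 0.0626722.
P(A | observation) = 0.0623281 / 0.0626722 = 0.994509.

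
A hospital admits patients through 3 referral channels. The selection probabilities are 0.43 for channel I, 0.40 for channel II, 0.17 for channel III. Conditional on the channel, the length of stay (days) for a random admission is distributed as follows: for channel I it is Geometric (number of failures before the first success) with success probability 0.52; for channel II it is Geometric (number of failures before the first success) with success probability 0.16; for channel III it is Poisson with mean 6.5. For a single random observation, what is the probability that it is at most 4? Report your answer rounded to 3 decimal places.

0.690

Conditional on each channel, P(X ≤ 4): I: 0.97452; II: 0.581788; III: 0.223672.
By total probability, P(X ≤ 4) = 0.43·0.97452 + 0.4·0.581788 + 0.17·0.223672 = 0.689783.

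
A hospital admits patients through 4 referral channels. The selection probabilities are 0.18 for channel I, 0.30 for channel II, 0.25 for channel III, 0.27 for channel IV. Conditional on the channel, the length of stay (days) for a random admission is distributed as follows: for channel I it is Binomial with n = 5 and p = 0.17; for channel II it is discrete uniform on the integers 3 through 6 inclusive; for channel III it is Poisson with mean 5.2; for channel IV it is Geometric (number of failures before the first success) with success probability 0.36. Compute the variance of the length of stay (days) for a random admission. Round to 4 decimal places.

6.1756

Per component, I: μ=0.85, E[X²]=1.428; II: μ=4.5, E[X²]=21.5; III: μ=5.2, E[X²]=32.24; IV: μ=1.77778, E[X²]=8.09877.
E[X] = 0.18·0.85 + 0.3·4.5 + 0.25·5.2 + 0.27·1.77778 = 3.283.
E[X²] = 0.18·1.428 + 0.3·21.5 + 0.25·32.24 + 0.27·8.09877 = 16.9537.
Var(X) = E[X²] − (E[X])² = 16.9537 − 10.7781 = 6.17562.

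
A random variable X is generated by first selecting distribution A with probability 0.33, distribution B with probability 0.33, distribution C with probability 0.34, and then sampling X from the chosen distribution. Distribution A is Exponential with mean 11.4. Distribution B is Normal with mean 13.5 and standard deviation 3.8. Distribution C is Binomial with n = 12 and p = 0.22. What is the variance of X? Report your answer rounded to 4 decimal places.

70.6752

Per component, A: μ=11.4, E[X²]=259.92; B: μ=13.5, E[X²]=196.69; C: μ=2.64, E[X²]=9.0288.
E[X] = 0.33·11.4 + 0.33·13.5 + 0.34·2.64 = 9.1146.
E[X²] = 0.33·259.92 + 0.33·196.69 + 0.34·9.0288 = 153.751.
Var(X) = E[X²] − (E[X])² = 153.751 − 83.0759 = 70.6752.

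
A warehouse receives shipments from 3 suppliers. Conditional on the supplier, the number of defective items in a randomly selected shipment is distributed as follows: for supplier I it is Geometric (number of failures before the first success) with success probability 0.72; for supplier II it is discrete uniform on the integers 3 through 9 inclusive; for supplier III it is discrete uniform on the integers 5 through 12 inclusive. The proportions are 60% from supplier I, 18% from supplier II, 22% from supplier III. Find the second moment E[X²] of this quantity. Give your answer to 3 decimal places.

For each component E[X²] = Var + (mean)², giving I: 0.691358; II: 40; III: 77.5.
Overall E[X²] = 0.6·0.691358 + 0.18·40 + 0.22·77.5 = 24.6648.

24.665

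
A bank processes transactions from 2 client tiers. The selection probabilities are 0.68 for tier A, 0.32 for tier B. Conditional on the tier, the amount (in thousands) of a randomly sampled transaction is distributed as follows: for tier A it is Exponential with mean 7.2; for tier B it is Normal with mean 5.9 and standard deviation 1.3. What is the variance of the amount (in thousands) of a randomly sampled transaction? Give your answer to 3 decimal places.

36.160

Per component, A: μ=7.2, E[X²]=103.68; B: μ=5.9, E[X²]=36.5.
E[X] = 0.68·7.2 + 0.32·5.9 = 6.784.
E[X²] = 0.68·103.68 + 0.32·36.5 = 82.1824.
Var(X) = E[X²] − (E[X])² = 82.1824 − 46.0227 = 36.1597.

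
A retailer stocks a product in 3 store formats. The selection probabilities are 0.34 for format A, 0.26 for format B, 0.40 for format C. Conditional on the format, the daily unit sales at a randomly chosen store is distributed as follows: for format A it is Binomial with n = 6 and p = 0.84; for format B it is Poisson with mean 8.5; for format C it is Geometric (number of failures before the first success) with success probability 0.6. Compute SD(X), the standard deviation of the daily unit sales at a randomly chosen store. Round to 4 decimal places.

3.6013

Per component, A: μ=5.04, E[X²]=26.208; B: μ=8.5, E[X²]=80.75; C: μ=0.666667, E[X²]=1.55556.
E[X] = 0.34·5.04 + 0.26·8.5 + 0.4·0.666667 = 4.19027.
E[X²] = 0.34·26.208 + 0.26·80.75 + 0.4·1.55556 = 30.5279.
Var(X) = E[X²] − (E[X])² = 30.5279 − 17.5583 = 12.9696.
SD(X) = √12.9696 = 3.60133.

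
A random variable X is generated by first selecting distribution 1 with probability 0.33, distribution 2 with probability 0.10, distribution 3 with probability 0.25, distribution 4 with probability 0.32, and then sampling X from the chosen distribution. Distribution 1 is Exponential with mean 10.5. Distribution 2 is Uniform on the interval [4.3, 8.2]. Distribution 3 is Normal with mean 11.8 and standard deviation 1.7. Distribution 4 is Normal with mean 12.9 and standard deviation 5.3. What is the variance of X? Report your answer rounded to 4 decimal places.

Per component, 1: μ=10.5, E[X²]=220.5; 2: μ=6.25, E[X²]=40.33; 3: μ=11.8, E[X²]=142.13; 4: μ=12.9, E[X²]=194.5.
E[X] = 0.33·10.5 + 0.1·6.25 + 0.25·11.8 + 0.32·12.9 = 11.168.
E[X²] = 0.33·220.5 + 0.1·40.33 + 0.25·142.13 + 0.32·194.5 = 174.571.
Var(X) = E[X²] − (E[X])² = 174.571 − 124.724 = 49.8463.

49.8463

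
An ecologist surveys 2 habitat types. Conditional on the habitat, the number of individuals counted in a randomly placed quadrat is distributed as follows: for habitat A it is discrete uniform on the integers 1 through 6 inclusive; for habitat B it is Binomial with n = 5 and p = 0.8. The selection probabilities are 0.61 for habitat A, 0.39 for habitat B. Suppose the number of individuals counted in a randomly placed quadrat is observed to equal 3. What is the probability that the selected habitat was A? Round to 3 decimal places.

Likelihoods P(X=3 | ·): A: 0.166667; B: 0.2048.
Posterior ∝ prior × likelihood. Numerator for A: 0.61·0.166667 = 0.101667.
Normalizing constant: 0.61·0.166667 + 0.39·0.2048 = 0.181539.
P(A | observation) = 0.101667 / 0.181539 = 0.560028.

0.560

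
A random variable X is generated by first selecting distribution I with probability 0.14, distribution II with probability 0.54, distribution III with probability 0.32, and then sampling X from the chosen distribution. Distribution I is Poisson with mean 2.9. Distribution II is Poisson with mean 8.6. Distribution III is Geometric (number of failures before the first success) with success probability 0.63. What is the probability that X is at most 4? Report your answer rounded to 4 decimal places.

Conditional on each component, P(X ≤ 4): I: 0.831777; II: 0.070054; III: 0.993066.
By total probability, P(X ≤ 4) = 0.14·0.831777 + 0.54·0.070054 + 0.32·0.993066 = 0.472059.

0.4721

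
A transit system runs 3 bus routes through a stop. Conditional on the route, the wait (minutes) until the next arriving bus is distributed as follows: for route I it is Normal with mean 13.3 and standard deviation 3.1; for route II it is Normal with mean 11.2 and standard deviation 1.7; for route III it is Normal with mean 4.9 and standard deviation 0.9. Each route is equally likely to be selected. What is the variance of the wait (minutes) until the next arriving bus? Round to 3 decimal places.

Per component, I: μ=13.3, E[X²]=186.5; II: μ=11.2, E[X²]=128.33; III: μ=4.9, E[X²]=24.82.
E[X] = 0.333333·13.3 + 0.333333·11.2 + 0.333333·4.9 = 9.8.
E[X²] = 0.333333·186.5 + 0.333333·128.33 + 0.333333·24.82 = 113.217.
Var(X) = E[X²] − (E[X])² = 113.217 − 96.04 = 17.1767.

17.177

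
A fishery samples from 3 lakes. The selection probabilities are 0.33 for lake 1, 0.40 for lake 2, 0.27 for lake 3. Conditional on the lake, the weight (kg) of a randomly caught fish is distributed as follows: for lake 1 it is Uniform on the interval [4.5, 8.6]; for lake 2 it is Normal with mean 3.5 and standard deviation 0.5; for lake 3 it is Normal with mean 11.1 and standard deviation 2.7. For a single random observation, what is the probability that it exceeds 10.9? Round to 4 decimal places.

Conditional on each lake, P(X > 10.9): 1: 0; 2: 0; 3: 0.529524.
By total probability, P(X > 10.9) = 0.33·0 + 0.4·0 + 0.27·0.529524 = 0.142972.

0.1430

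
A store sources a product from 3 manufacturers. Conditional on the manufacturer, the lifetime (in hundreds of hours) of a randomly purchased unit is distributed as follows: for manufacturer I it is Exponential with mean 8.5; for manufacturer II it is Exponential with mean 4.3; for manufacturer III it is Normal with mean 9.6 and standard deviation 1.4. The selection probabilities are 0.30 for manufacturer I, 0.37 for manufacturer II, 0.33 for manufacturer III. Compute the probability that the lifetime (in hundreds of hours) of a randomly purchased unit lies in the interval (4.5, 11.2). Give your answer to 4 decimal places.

Conditional on each manufacturer, P(4.5 < X < 11.2): I: 0.321187; II: 0.277232; III: 0.873316.
By total probability, P(4.5 < X < 11.2) = 0.3·0.321187 + 0.37·0.277232 + 0.33·0.873316 = 0.487126.

0.4871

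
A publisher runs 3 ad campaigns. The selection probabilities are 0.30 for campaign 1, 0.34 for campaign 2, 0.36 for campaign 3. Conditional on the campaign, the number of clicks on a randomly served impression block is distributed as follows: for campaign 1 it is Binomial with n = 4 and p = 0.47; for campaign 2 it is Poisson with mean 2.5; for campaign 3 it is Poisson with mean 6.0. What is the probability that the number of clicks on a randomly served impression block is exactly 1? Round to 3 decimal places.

Conditional on each campaign, P(X = 1): 1: 0.279889; 2: 0.205212; 3: 0.0148725.
By total probability, P(X = 1) = 0.3·0.279889 + 0.34·0.205212 + 0.36·0.0148725 = 0.159093.

0.159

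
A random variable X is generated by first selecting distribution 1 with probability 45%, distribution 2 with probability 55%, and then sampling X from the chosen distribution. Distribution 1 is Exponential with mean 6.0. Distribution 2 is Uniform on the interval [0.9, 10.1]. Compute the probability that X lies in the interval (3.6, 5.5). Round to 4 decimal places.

0.1806

Conditional on each component, P(3.6 < X < 5.5): 1: 0.148962; 2: 0.206522.
By total probability, P(3.6 < X < 5.5) = 0.45·0.148962 + 0.55·0.206522 = 0.18062.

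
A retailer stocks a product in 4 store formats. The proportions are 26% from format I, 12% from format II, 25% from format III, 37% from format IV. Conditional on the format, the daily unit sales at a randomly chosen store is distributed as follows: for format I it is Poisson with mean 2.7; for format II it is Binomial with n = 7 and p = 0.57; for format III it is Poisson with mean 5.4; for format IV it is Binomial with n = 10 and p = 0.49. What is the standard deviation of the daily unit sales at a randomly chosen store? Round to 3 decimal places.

Per component, I: μ=2.7, E[X²]=9.99; II: μ=3.99, E[X²]=17.6358; III: μ=5.4, E[X²]=34.56; IV: μ=4.9, E[X²]=26.509.
E[X] = 0.26·2.7 + 0.12·3.99 + 0.25·5.4 + 0.37·4.9 = 4.3438.
E[X²] = 0.26·9.99 + 0.12·17.6358 + 0.25·34.56 + 0.37·26.509 = 23.162.
Var(X) = E[X²] − (E[X])² = 23.162 − 18.8686 = 4.29343.
SD(X) = √4.29343 = 2.07206.

2.072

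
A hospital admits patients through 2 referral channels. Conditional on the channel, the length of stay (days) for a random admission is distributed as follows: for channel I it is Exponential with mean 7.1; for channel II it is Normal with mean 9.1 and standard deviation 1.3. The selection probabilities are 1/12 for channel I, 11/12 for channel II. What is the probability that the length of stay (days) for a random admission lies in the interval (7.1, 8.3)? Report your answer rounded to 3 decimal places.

0.195

Conditional on each channel, P(7.1 < X < 8.3): I: 0.0572064; II: 0.207182.
By total probability, P(7.1 < X < 8.3) = 0.0833333·0.0572064 + 0.916667·0.207182 = 0.194684.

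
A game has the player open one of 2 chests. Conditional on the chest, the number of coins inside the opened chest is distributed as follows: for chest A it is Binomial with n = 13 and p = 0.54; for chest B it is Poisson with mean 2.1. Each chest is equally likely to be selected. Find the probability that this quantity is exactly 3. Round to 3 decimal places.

0.104

Conditional on each chest, P(X = 3): A: 0.0191041; B: 0.189011.
By total probability, P(X = 3) = 0.5·0.0191041 + 0.5·0.189011 = 0.104058.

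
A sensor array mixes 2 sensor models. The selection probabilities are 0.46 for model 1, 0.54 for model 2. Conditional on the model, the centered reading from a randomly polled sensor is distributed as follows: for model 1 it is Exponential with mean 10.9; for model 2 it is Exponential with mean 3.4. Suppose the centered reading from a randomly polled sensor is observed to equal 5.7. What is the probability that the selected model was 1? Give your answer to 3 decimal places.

0.457

Likelihoods f(5.7 | ·): 1: 0.0543833; 2: 0.0550097.
Posterior ∝ prior × likelihood. Numerator for 1: 0.46·0.0543833 = 0.0250163.
Normalizing constant: 0.46·0.0543833 + 0.54·0.0550097 = 0.0547215.
P(1 | observation) = 0.0250163 / 0.0547215 = 0.457157.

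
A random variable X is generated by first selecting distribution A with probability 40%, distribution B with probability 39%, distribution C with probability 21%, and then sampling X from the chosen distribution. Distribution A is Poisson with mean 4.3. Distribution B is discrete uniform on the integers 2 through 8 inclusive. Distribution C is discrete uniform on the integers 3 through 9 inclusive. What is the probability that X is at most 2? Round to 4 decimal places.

Conditional on each component, P(X ≤ 2): A: 0.197355; B: 0.142857; C: 0.
By total probability, P(X ≤ 2) = 0.4·0.197355 + 0.39·0.142857 + 0.21·0 = 0.134656.

0.1347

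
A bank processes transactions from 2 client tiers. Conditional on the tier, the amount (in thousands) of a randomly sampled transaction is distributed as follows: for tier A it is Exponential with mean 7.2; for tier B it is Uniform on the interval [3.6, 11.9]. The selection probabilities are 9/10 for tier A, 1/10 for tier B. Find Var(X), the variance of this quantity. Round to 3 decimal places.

47.257

Per component, A: μ=7.2, E[X²]=103.68; B: μ=7.75, E[X²]=65.8033.
E[X] = 0.9·7.2 + 0.1·7.75 = 7.255.
E[X²] = 0.9·103.68 + 0.1·65.8033 = 99.8923.
Var(X) = E[X²] − (E[X])² = 99.8923 − 52.635 = 47.2573.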